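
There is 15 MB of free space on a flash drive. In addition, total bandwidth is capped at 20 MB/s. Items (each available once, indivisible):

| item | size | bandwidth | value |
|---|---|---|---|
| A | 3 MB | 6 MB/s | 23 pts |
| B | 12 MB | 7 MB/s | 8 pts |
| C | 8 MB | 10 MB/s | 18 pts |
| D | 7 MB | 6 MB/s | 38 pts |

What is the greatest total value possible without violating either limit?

Feasible sets respecting both limits:
- A+D: size 10, bandwidth 12, value 61
- C+D: size 15, bandwidth 16, value 56
- A+C: size 11, bandwidth 16, value 41
- D: size 7, bandwidth 6, value 38
Best: 61 pts.

61 pts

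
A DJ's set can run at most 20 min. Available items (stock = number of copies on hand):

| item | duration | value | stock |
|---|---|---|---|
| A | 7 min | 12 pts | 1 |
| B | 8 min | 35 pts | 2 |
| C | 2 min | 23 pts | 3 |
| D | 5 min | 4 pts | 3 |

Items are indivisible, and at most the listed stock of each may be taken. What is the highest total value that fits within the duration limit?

116 pts

Top feasible selections:
- 2×B + 2×C: duration 20, value 116
- 1×B + 3×C + 1×D: duration 19, value 108
- 1×B + 3×C: duration 14, value 104
- 2×B + 1×C: duration 18, value 93
Best: 116 pts.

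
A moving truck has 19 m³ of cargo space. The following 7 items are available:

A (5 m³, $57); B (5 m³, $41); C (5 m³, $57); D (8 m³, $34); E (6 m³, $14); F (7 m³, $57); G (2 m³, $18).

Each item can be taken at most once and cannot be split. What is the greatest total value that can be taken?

$189

Check high-value combinations within 19 m³:
- A+C+F+G: volume 5+5+7+2=19, value 57+57+57+18=189
- A+B+C+G: volume 5+5+5+2=17, value 57+41+57+18=173
- A+B+F+G: volume 5+5+7+2=19, value 57+41+57+18=173
Best: $189.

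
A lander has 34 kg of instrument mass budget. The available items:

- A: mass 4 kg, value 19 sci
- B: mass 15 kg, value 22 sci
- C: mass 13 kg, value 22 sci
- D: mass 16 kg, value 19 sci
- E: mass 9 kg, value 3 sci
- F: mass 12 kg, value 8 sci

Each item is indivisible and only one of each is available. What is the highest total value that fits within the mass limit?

63 sci

Check high-value combinations within 34 kg:
- A+B+C: mass 4+15+13=32, value 19+22+22=63
- A+C+D: mass 4+13+16=33, value 19+22+19=60
- A+C+F: mass 4+13+12=29, value 19+22+8=49
Best: 63 sci.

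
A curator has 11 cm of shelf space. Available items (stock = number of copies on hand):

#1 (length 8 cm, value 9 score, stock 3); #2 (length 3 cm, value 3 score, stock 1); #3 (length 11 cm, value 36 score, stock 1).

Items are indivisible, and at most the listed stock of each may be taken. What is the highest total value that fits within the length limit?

Top feasible selections:
- 1×#3: length 11, value 36
- 1×#1 + 1×#2: length 11, value 12
- 1×#1: length 8, value 9
Best: 36 score.

36 score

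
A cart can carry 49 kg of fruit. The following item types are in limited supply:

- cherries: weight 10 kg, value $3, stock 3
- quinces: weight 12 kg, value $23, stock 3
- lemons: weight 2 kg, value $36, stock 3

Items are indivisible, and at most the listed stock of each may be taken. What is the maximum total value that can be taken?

Top feasible selections:
- 3×quinces + 3×lemons: weight 42, value 177
- 1×cherries + 2×quinces + 3×lemons: weight 40, value 157
- 2×quinces + 3×lemons: weight 30, value 154
- 3×quinces + 2×lemons: weight 40, value 141
Best: $177.

$177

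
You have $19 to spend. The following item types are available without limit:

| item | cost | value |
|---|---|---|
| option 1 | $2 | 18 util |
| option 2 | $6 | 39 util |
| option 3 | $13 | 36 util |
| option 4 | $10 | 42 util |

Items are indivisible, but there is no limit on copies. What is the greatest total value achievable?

Best value-per-unit is option 1 at 18/2, and filling with it alone uses cost 9×2=18. No mix of the others beats 9×18 = 162.

162 util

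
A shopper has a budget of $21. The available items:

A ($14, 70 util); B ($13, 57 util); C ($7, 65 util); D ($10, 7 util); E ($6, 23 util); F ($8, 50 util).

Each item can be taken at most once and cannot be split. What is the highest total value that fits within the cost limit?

Check high-value combinations within $21:
- C+E+F: cost 7+6+8=21, value 65+23+50=138
- A+C: cost 14+7=21, value 70+65=135
- B+C: cost 13+7=20, value 57+65=122
Best: 138 util.

138 util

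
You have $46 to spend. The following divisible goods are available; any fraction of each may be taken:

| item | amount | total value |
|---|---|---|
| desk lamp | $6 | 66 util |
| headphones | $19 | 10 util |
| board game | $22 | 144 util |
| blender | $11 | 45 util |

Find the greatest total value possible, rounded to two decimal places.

Take in order of value per unit:
- desk lamp (66/6 per unit): all 6 → value 66, running total 66.00
- board game (144/22 per unit): all 22 → value 144, running total 210.00
- blender (45/11 per unit): all 11 → value 45, running total 255.00
- headphones (10/19 per unit): 7 of 19 → value 7×10/19 = 3.6842, running total 258.68
Total 258.68.

258.68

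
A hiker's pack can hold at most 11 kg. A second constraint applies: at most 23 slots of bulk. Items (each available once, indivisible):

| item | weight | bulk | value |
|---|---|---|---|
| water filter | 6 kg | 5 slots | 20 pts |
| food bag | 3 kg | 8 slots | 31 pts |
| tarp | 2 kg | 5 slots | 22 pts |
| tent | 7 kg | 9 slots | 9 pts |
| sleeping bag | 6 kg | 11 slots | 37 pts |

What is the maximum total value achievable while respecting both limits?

73 pts

Feasible sets respecting both limits:
- water filter+food bag+tarp: weight 11, bulk 18, value 73
- food bag+sleeping bag: weight 9, bulk 19, value 68
- tarp+sleeping bag: weight 8, bulk 16, value 59
- food bag+tarp: weight 5, bulk 13, value 53
Best: 73 pts.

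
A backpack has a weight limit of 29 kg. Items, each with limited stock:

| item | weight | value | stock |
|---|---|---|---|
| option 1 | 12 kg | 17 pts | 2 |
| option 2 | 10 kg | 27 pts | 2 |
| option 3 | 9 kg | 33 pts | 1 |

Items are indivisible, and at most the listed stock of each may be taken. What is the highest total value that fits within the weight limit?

Best selections within weight 29 and stock limits:
- 2×option 2 + 1×option 3: weight 29, value 87
- 1×option 2 + 1×option 3: weight 19, value 60
- 2×option 2: weight 20, value 54
Best: 87 pts.

87 pts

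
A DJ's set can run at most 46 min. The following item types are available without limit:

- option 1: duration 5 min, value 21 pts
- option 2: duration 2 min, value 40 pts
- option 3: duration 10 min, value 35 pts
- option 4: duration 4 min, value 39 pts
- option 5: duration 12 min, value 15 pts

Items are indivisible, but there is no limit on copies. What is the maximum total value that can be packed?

Best value-per-unit is option 2 at 40/2, and filling with it alone uses duration 23×2=46. No mix of the others beats 23×40 = 920.

920 pts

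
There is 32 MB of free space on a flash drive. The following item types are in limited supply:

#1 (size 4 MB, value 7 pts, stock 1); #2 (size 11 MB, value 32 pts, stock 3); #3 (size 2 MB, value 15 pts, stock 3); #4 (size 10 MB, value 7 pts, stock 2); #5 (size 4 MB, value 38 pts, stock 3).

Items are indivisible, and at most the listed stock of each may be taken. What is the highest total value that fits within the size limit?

Best selections within size 32 and stock limits:
- 1×#2 + 3×#3 + 3×#5: size 29, value 191
- 1×#1 + 1×#2 + 2×#3 + 3×#5: size 31, value 183
- 1×#2 + 2×#3 + 3×#5: size 27, value 176
Best: 191 pts.

191 pts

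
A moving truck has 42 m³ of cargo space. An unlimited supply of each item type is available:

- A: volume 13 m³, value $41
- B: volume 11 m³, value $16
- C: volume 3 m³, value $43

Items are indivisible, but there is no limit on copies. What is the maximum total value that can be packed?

$602

Best value-per-unit is C at 43/3, and filling with it alone uses volume 14×3=42. No mix of the others beats 14×43 = 602.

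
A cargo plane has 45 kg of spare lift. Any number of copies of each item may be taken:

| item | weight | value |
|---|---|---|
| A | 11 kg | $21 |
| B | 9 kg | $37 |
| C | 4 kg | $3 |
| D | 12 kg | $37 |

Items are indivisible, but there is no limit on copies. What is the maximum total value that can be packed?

Best value-per-unit is B at 37/9, and filling with it alone uses weight 5×9=45. No mix of the others beats 5×37 = 185.

$185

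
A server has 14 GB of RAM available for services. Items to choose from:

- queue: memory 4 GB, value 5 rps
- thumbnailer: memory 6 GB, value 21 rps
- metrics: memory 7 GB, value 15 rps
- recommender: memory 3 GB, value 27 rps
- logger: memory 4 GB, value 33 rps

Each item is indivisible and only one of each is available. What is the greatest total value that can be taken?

81 rps

This is a 0/1 knapsack; check combinations near the capacity.
- thumbnailer+recommender+logger: memory 6+3+4=13, value 21+27+33=81
- metrics+recommender+logger: memory 7+3+4=14, value 15+27+33=75
- queue+recommender+logger: memory 4+3+4=11, value 5+27+33=65
- recommender+logger: memory 3+4=7, value 27+33=60
- queue+thumbnailer+logger: memory 4+6+4=14, value 5+21+33=59
Best: 81 rps.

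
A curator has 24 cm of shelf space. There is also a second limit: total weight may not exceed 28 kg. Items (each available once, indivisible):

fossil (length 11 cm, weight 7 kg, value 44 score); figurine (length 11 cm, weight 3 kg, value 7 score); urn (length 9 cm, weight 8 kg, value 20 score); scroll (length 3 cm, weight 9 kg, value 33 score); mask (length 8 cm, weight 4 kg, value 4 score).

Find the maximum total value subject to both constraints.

Feasible sets respecting both limits:
- fossil+urn+scroll: length 23, weight 24, value 97
- fossil+scroll+mask: length 22, weight 20, value 81
- fossil+scroll: length 14, weight 16, value 77
- fossil+urn: length 20, weight 15, value 64
Best: 97 score.

97 score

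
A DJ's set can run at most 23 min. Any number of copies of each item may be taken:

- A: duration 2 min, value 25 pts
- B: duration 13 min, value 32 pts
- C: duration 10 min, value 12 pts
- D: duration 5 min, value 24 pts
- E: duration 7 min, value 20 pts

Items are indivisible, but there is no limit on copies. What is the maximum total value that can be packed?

275 pts

Best value-per-unit is A at 25/2, and filling with it alone uses duration 11×2=22. No mix of the others beats 11×25 = 275.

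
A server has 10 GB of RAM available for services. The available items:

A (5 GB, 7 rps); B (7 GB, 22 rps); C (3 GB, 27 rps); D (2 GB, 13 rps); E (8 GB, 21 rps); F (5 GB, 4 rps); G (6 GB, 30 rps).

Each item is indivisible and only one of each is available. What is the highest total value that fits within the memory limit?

Check high-value combinations within 10 GB:
- C+G: memory 3+6=9, value 27+30=57
- B+C: memory 7+3=10, value 22+27=49
- A+C+D: memory 5+3+2=10, value 7+27+13=47
- C+D+F: memory 3+2+5=10, value 27+13+4=44
Best: 57 rps.

57 rps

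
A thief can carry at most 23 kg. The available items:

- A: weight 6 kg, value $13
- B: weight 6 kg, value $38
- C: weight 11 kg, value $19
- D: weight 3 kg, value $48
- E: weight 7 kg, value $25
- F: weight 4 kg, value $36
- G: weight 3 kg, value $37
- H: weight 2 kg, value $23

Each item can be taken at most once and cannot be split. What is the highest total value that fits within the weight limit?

Check high-value combinations within 23 kg:
- B+D+E+F+G: weight 6+3+7+4+3=23, value 38+48+25+36+37=184
- B+D+F+G+H: weight 6+3+4+3+2=18, value 38+48+36+37+23=182
- A+B+D+F+G: weight 6+6+3+4+3=22, value 13+38+48+36+37=172
Best: $184.

$184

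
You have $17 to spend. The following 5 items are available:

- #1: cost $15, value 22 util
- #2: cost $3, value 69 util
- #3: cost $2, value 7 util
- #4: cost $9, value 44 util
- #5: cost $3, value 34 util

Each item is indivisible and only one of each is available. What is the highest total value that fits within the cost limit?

154 util

Check high-value combinations within $17:
- #2+#3+#4+#5: cost 3+2+9+3=17, value 69+7+44+34=154
- #2+#4+#5: cost 3+9+3=15, value 69+44+34=147
- #2+#3+#4: cost 3+2+9=14, value 69+7+44=120
- #2+#4: cost 3+9=12, value 69+44=113
Best: 154 util.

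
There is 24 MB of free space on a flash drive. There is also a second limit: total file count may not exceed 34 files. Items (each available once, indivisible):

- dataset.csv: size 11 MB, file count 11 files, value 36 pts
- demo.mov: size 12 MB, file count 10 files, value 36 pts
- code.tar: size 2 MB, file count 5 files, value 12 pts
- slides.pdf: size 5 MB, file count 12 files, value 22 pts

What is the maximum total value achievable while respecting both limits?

Feasible sets respecting both limits:
- dataset.csv+demo.mov: size 23, file count 21, value 72
- dataset.csv+code.tar+slides.pdf: size 18, file count 28, value 70
- demo.mov+code.tar+slides.pdf: size 19, file count 27, value 70
- dataset.csv+slides.pdf: size 16, file count 23, value 58
Best: 72 pts.

72 pts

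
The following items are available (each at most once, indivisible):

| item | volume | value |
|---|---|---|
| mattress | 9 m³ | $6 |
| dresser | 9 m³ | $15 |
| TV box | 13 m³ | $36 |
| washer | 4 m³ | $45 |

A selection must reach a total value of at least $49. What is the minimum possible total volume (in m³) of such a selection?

Subsets with value ≥ 49, sorted by total volume:
- dresser+washer: volume 13, value 60
- mattress+washer: volume 13, value 51
- TV box+washer: volume 17, value 81
Minimum volume: 13 m³.

13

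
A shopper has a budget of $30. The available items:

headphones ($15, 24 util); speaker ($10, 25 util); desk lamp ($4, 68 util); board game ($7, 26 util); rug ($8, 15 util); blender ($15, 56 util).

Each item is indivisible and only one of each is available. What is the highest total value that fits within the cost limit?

Check high-value combinations within $30:
- desk lamp+board game+blender: cost 4+7+15=26, value 68+26+56=150
- speaker+desk lamp+blender: cost 10+4+15=29, value 25+68+56=149
- desk lamp+rug+blender: cost 4+8+15=27, value 68+15+56=139
- speaker+desk lamp+board game+rug: cost 10+4+7+8=29, value 25+68+26+15=134
Best: 150 util.

150 util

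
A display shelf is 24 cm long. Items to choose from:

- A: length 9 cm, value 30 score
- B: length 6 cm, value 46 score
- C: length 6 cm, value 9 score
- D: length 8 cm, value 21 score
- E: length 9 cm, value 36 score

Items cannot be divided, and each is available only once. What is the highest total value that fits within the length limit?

112 score

Check high-value combinations within 24 cm:
- A+B+E: length 9+6+9=24, value 30+46+36=112
- B+D+E: length 6+8+9=23, value 46+21+36=103
- A+B+D: length 9+6+8=23, value 30+46+21=97
Best: 112 score.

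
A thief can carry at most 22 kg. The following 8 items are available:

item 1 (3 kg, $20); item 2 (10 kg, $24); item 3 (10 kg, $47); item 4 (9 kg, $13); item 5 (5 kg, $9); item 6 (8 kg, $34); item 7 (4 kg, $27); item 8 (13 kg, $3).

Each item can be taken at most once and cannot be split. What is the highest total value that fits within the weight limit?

$108

This is a 0/1 knapsack; check combinations near the capacity.
- item 3+item 6+item 7: weight 10+8+4=22, value 47+34+27=108
- item 1+item 3+item 5+item 7: weight 3+10+5+4=22, value 20+47+9+27=103
- item 1+item 3+item 6: weight 3+10+8=21, value 20+47+34=101
- item 1+item 3+item 7: weight 3+10+4=17, value 20+47+27=94
Best: $108.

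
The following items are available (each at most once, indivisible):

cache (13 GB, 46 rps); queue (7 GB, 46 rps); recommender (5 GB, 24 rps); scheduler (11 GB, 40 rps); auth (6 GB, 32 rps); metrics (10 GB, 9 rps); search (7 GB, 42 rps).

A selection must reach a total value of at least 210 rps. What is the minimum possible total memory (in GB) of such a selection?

Subsets with value ≥ 210, sorted by total memory:
- cache+queue+recommender+scheduler+auth+search: memory 49, value 230
- cache+queue+scheduler+auth+metrics+search: memory 54, value 215
- cache+queue+recommender+scheduler+auth+metrics+search: memory 59, value 239
Minimum memory: 49 GB.

49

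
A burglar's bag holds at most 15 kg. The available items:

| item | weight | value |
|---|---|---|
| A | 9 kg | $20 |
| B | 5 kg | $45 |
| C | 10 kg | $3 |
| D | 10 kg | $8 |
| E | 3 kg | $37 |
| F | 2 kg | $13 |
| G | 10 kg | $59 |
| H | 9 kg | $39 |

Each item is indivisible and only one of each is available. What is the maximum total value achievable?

This is a 0/1 knapsack; check combinations near the capacity.
- E+F+G: weight 3+2+10=15, value 37+13+59=109
- B+G: weight 5+10=15, value 45+59=104
- E+G: weight 3+10=13, value 37+59=96
- B+E+F: weight 5+3+2=10, value 45+37+13=95
Best: $109.

$109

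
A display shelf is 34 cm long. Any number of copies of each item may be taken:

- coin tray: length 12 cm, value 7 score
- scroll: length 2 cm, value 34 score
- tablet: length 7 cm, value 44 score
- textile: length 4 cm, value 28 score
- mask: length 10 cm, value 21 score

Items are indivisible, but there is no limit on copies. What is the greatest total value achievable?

Best value-per-unit is scroll at 34/2, and filling with it alone uses length 17×2=34. No mix of the others beats 17×34 = 578.

578 score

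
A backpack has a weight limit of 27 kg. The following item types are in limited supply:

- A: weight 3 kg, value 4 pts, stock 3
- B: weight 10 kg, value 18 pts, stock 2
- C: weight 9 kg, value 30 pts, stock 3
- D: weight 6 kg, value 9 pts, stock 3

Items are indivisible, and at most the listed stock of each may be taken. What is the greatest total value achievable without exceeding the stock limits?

Top feasible selections:
- 3×C: weight 27, value 90
- 1×A + 2×C + 1×D: weight 27, value 73
- 3×A + 2×C: weight 27, value 72
- 2×C + 1×D: weight 24, value 69
Best: 90 pts.

90 pts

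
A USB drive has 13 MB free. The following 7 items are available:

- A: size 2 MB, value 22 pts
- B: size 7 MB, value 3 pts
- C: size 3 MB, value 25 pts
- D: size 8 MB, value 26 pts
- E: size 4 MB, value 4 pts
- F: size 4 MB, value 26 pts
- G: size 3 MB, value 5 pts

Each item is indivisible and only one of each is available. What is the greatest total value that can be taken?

This is a 0/1 knapsack; check combinations near the capacity.
- A+C+F+G: size 2+3+4+3=12, value 22+25+26+5=78
- A+C+E+F: size 2+3+4+4=13, value 22+25+4+26=77
- A+C+F: size 2+3+4=9, value 22+25+26=73
Best: 78 pts.

78 pts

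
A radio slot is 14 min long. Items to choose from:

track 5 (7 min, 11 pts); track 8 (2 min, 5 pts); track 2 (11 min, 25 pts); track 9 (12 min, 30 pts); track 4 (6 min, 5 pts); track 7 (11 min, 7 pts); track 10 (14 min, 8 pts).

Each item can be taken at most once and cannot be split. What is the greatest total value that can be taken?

Check high-value combinations within 14 min:
- track 8+track 9: duration 2+12=14, value 5+30=35
- track 9: duration 12, value 30
- track 8+track 2: duration 2+11=13, value 5+25=30
- track 2: duration 11, value 25
Best: 35 pts.

35 pts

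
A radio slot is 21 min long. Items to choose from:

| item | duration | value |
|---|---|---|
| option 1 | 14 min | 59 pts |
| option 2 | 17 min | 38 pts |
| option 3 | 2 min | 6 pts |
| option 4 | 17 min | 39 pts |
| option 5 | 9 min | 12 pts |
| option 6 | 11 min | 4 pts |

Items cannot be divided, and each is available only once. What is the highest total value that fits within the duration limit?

65 pts

Check high-value combinations within 21 min:
- option 1+option 3: duration 14+2=16, value 59+6=65
- option 1: duration 14, value 59
- option 3+option 4: duration 2+17=19, value 6+39=45
- option 2+option 3: duration 17+2=19, value 38+6=44
Best: 65 pts.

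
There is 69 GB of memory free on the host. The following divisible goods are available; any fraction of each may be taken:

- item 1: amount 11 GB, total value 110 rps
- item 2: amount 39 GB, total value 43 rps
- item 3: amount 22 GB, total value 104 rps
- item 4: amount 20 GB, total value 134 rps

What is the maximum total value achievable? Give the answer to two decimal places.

365.64

Take in order of value per unit:
- item 1 (110/11 per unit): all 11 → value 110, running total 110.00
- item 4 (134/20 per unit): all 20 → value 134, running total 244.00
- item 3 (104/22 per unit): all 22 → value 104, running total 348.00
- item 2 (43/39 per unit): 16 of 39 → value 16×43/39 = 17.6410, running total 365.64
Total 365.64.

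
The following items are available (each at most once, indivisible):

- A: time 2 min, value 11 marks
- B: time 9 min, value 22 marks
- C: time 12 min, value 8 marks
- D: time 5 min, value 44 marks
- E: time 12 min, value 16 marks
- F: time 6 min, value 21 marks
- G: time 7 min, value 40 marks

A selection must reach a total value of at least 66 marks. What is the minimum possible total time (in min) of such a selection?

Subsets with value ≥ 66, sorted by total time:
- D+G: time 12, value 84
- A+D+F: time 13, value 76
- A+D+G: time 14, value 95
Minimum time: 12 min.

12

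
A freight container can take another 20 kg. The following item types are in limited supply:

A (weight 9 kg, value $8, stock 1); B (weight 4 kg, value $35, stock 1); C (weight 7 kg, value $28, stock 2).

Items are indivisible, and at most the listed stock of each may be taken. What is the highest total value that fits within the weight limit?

$91

Top feasible selections:
- 1×B + 2×C: weight 18, value 91
- 1×A + 1×B + 1×C: weight 20, value 71
- 1×B + 1×C: weight 11, value 63
- 2×C: weight 14, value 56
Best: $91.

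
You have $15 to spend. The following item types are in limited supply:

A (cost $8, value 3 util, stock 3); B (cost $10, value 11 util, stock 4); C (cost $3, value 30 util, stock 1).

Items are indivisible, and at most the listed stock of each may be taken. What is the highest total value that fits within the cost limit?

Best selections within cost 15 and stock limits:
- 1×B + 1×C: cost 13, value 41
- 1×A + 1×C: cost 11, value 33
- 1×C: cost 3, value 30
- 1×B: cost 10, value 11
Best: 41 util.

41 util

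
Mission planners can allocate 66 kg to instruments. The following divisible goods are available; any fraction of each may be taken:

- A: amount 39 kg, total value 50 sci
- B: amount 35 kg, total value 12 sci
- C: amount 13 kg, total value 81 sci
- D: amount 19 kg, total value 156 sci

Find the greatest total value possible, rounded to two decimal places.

280.59

Take in order of value per unit:
- D (156/19 per unit): all 19 → value 156, running total 156.00
- C (81/13 per unit): all 13 → value 81, running total 237.00
- A (50/39 per unit): 34 of 39 → value 34×50/39 = 43.5897, running total 280.59
Total 280.59.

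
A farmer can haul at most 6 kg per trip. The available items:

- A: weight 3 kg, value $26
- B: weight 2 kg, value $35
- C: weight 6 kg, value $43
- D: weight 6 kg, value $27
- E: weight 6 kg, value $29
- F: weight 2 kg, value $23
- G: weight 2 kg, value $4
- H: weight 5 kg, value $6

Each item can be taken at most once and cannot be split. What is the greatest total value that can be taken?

$62

Check high-value combinations within 6 kg:
- B+F+G: weight 2+2+2=6, value 35+23+4=62
- A+B: weight 3+2=5, value 26+35=61
- B+F: weight 2+2=4, value 35+23=58
- A+F: weight 3+2=5, value 26+23=49
Best: $62.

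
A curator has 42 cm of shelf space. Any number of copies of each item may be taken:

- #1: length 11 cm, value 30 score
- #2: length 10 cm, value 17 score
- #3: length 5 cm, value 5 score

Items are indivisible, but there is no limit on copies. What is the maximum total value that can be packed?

Best value-per-unit is #1 at 30/11; filling with it alone gives 3×30 = 90.
Optimal mix: 3×#1 + 1×#3 → length 38, value 95.

95 score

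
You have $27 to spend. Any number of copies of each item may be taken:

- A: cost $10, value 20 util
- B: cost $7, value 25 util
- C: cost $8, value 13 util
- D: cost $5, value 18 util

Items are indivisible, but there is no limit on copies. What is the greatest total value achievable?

Best value-per-unit is D at 18/5; filling with it alone gives 5×18 = 90.
Optimal mix: 1×B + 4×D → cost 27, value 97.

97 util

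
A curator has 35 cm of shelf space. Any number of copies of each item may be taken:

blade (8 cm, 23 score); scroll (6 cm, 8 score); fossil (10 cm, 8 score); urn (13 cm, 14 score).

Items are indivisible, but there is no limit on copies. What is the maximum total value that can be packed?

92 score

Best value-per-unit is blade at 23/8, and filling with it alone uses length 4×8=32. No mix of the others beats 4×23 = 92.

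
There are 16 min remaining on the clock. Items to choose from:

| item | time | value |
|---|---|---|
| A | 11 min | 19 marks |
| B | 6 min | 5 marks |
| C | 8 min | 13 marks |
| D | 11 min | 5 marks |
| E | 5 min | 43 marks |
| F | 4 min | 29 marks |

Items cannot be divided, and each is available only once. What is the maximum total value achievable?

77 marks

Check high-value combinations within 16 min:
- B+E+F: time 6+5+4=15, value 5+43+29=77
- E+F: time 5+4=9, value 43+29=72
- A+E: time 11+5=16, value 19+43=62
Best: 77 marks.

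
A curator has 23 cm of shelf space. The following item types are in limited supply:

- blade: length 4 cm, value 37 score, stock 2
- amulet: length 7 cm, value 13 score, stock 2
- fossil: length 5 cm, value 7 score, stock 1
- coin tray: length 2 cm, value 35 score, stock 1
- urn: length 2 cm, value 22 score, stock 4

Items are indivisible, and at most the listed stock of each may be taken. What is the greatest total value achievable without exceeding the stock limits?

204 score

Top feasible selections:
- 2×blade + 1×fossil + 1×coin tray + 4×urn: length 23, value 204
- 2×blade + 1×coin tray + 4×urn: length 18, value 197
Best: 204 score.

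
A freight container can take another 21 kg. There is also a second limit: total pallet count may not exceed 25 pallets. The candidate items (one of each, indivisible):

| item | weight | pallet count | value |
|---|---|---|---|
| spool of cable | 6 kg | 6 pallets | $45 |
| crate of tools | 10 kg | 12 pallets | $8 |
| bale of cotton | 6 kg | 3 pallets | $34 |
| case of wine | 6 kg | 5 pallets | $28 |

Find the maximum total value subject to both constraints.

$107

Feasible sets respecting both limits:
- spool of cable+bale of cotton+case of wine: weight 18, pallet count 14, value 107
- spool of cable+bale of cotton: weight 12, pallet count 9, value 79
- spool of cable+case of wine: weight 12, pallet count 11, value 73
- bale of cotton+case of wine: weight 12, pallet count 8, value 62
Best: $107.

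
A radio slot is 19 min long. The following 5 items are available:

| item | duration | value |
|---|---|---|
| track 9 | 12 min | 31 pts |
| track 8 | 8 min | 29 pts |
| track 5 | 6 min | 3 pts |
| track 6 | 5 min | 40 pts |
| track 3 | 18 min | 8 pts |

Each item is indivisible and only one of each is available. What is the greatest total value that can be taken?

Check high-value combinations within 19 min:
- track 8+track 5+track 6: duration 8+6+5=19, value 29+3+40=72
- track 9+track 6: duration 12+5=17, value 31+40=71
- track 8+track 6: duration 8+5=13, value 29+40=69
- track 5+track 6: duration 6+5=11, value 3+40=43
Best: 72 pts.

72 pts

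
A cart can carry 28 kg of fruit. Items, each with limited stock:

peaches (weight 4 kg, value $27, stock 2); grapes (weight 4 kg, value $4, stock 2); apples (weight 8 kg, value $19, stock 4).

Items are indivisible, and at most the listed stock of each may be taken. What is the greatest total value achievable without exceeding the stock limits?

Best selections within weight 28 and stock limits:
- 2×peaches + 1×grapes + 2×apples: weight 28, value 96
- 2×peaches + 2×apples: weight 24, value 92
Best: $96.

$96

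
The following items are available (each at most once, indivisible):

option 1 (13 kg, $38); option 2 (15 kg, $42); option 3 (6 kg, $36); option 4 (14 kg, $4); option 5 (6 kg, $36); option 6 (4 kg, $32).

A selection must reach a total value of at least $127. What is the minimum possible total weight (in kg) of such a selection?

Subsets with value ≥ 127, sorted by total weight:
- option 1+option 3+option 5+option 6: weight 29, value 142
- option 2+option 3+option 5+option 6: weight 31, value 146
- option 1+option 2+option 3+option 6: weight 38, value 148
Minimum weight: 29 kg.

29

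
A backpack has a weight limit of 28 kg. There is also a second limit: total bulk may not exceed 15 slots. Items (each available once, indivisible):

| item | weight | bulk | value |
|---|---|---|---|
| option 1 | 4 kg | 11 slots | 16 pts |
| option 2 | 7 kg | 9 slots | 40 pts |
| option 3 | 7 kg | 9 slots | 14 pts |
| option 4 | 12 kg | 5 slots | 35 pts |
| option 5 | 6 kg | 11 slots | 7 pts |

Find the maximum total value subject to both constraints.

75 pts

Feasible sets respecting both limits:
- option 2+option 4: weight 19, bulk 14, value 75
- option 3+option 4: weight 19, bulk 14, value 49
- option 2: weight 7, bulk 9, value 40
- option 4: weight 12, bulk 5, value 35
Best: 75 pts.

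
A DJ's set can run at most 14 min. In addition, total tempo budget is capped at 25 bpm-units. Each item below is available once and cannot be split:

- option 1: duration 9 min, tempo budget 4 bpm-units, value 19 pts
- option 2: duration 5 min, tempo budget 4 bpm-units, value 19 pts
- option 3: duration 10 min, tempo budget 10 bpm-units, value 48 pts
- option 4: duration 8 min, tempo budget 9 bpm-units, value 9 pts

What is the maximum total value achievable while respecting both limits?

Feasible sets respecting both limits:
- option 3: duration 10, tempo budget 10, value 48
- option 1+option 2: duration 14, tempo budget 8, value 38
- option 2+option 4: duration 13, tempo budget 13, value 28
Best: 48 pts.

48 pts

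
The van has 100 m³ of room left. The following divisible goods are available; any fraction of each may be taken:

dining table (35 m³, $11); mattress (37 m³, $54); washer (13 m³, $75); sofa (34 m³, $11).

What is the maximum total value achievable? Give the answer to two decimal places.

145.03

Take in order of value per unit:
- washer (75/13 per unit): all 13 → value 75, running total 75.00
- mattress (54/37 per unit): all 37 → value 54, running total 129.00
- sofa (11/34 per unit): all 34 → value 11, running total 140.00
- dining table (11/35 per unit): 16 of 35 → value 16×11/35 = 5.0286, running total 145.03
Total 145.03.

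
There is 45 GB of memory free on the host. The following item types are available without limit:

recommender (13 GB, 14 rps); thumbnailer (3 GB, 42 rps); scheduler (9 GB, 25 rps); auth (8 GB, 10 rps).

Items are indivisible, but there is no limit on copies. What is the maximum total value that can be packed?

630 rps

Best value-per-unit is thumbnailer at 42/3, and filling with it alone uses memory 15×3=45. No mix of the others beats 15×42 = 630.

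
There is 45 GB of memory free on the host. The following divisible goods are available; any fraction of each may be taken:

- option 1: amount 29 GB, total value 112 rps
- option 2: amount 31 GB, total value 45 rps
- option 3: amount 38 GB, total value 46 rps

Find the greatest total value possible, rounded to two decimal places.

135.23

Take in order of value per unit:
- option 1 (112/29 per unit): all 29 → value 112, running total 112.00
- option 2 (45/31 per unit): 16 of 31 → value 16×45/31 = 23.2258, running total 135.23
Total 135.23.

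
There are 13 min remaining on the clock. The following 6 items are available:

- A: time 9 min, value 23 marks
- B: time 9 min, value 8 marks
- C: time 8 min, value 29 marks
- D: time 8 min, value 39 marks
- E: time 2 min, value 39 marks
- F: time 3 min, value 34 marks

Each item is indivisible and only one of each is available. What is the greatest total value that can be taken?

This is a 0/1 knapsack; check combinations near the capacity.
- D+E+F: time 8+2+3=13, value 39+39+34=112
- C+E+F: time 8+2+3=13, value 29+39+34=102
- D+E: time 8+2=10, value 39+39=78
Best: 112 marks.

112 marks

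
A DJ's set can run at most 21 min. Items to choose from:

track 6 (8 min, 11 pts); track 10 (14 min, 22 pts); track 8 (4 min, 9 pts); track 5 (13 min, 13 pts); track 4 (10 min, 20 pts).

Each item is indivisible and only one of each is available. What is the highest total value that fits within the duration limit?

Check high-value combinations within 21 min:
- track 10+track 8: duration 14+4=18, value 22+9=31
- track 6+track 4: duration 8+10=18, value 11+20=31
- track 8+track 4: duration 4+10=14, value 9+20=29
- track 6+track 5: duration 8+13=21, value 11+13=24
Best: 31 pts.

31 pts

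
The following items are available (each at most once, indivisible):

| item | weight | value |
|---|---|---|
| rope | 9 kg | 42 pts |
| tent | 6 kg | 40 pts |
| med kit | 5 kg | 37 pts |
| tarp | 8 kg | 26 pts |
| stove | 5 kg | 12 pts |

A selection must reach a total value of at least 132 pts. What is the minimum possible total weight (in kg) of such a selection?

Subsets with value ≥ 132, sorted by total weight:
- rope+tent+med kit+tarp: weight 28, value 145
- rope+tent+med kit+tarp+stove: weight 33, value 157
Minimum weight: 28 kg.

28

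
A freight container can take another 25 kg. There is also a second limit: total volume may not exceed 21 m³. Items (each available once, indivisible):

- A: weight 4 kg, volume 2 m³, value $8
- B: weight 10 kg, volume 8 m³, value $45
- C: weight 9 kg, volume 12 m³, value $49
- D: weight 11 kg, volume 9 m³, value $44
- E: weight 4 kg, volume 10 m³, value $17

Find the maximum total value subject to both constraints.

$97

Feasible sets respecting both limits:
- A+B+D: weight 25, volume 19, value 97
- B+C: weight 19, volume 20, value 94
- C+D: weight 20, volume 21, value 93
- B+D: weight 21, volume 17, value 89
Best: $97.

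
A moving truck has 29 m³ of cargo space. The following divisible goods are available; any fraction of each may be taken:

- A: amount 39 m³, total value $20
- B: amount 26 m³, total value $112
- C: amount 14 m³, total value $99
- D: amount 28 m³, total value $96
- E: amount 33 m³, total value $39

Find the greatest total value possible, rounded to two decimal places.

163.62

Take in order of value per unit:
- C (99/14 per unit): all 14 → value 99, running total 99.00
- B (112/26 per unit): 15 of 26 → value 15×112/26 = 64.6154, running total 163.62
Total 163.62.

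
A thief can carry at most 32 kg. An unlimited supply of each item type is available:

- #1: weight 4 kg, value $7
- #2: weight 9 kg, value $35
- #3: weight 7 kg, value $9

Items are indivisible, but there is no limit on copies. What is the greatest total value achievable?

Best value-per-unit is #2 at 35/9; filling with it alone gives 3×35 = 105.
Optimal mix: 1×#1 + 3×#2 → weight 31, value 112.

$112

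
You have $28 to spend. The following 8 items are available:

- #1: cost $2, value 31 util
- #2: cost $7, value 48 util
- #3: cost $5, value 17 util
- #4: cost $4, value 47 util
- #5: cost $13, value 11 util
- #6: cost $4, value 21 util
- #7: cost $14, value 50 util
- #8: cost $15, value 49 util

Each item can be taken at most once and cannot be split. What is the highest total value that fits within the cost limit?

176 util

Check high-value combinations within $28:
- #1+#2+#4+#7: cost 2+7+4+14=27, value 31+48+47+50=176
- #1+#2+#4+#8: cost 2+7+4+15=28, value 31+48+47+49=175
- #1+#2+#3+#4+#6: cost 2+7+5+4+4=22, value 31+48+17+47+21=164
Best: 176 util.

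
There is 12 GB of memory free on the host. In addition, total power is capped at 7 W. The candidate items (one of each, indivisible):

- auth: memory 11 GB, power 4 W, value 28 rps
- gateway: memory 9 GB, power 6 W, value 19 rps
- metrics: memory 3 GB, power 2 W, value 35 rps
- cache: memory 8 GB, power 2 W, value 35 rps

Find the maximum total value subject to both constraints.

70 rps

Feasible sets respecting both limits:
- metrics+cache: memory 11, power 4, value 70
- metrics: memory 3, power 2, value 35
- cache: memory 8, power 2, value 35
Best: 70 rps.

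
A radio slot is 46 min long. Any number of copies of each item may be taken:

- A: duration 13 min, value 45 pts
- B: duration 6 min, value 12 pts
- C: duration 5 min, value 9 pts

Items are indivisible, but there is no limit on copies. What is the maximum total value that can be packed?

Best value-per-unit is A at 45/13; filling with it alone gives 3×45 = 135.
Optimal mix: 3×A + 1×B → duration 45, value 147.

147 pts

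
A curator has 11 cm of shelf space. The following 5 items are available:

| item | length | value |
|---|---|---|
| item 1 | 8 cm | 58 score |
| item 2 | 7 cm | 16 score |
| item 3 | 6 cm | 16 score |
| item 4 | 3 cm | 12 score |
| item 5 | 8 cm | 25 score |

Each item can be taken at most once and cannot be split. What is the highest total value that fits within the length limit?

Check high-value combinations within 11 cm:
- item 1+item 4: length 8+3=11, value 58+12=70
- item 1: length 8, value 58
- item 4+item 5: length 3+8=11, value 12+25=37
Best: 70 score.

70 score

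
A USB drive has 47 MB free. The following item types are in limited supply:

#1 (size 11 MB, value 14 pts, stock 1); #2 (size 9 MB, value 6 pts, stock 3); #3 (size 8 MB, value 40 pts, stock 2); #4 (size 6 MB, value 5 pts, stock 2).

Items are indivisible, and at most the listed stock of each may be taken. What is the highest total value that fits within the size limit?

106 pts

Best selections within size 47 and stock limits:
- 1×#1 + 2×#2 + 2×#3: size 45, value 106
- 1×#1 + 1×#2 + 2×#3 + 1×#4: size 42, value 105
Best: 106 pts.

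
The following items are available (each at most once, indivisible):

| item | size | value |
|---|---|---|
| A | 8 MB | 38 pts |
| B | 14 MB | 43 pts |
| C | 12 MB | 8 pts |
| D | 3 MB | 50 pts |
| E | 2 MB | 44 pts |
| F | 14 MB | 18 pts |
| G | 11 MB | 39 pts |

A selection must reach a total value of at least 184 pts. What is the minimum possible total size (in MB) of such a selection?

38

Subsets with value ≥ 184, sorted by total size:
- A+B+D+E+G: size 38, value 214
- A+D+E+F+G: size 38, value 189
Minimum size: 38 MB.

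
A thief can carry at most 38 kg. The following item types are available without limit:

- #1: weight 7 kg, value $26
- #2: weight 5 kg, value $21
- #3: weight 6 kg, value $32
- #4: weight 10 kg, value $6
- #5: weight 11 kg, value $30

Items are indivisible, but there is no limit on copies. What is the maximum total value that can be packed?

$192

Best value-per-unit is #3 at 32/6, and filling with it alone uses weight 6×6=36. No mix of the others beats 6×32 = 192.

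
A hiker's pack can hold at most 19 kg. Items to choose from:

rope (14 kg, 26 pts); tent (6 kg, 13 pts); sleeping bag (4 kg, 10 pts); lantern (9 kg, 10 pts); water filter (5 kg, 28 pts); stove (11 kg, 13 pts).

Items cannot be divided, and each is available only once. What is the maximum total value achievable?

Check high-value combinations within 19 kg:
- rope+water filter: weight 14+5=19, value 26+28=54
- tent+sleeping bag+water filter: weight 6+4+5=15, value 13+10+28=51
- sleeping bag+lantern+water filter: weight 4+9+5=18, value 10+10+28=48
- tent+water filter: weight 6+5=11, value 13+28=41
Best: 54 pts.

54 pts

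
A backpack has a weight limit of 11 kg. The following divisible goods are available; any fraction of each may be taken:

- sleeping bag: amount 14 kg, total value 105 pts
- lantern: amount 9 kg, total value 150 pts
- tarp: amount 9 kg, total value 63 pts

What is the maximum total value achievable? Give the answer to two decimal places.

Take in order of value per unit:
- lantern (150/9 per unit): all 9 → value 150, running total 150.00
- sleeping bag (105/14 per unit): 2 of 14 → value 2×105/14 = 15.0000, running total 165.00
Total 165.00.

165.00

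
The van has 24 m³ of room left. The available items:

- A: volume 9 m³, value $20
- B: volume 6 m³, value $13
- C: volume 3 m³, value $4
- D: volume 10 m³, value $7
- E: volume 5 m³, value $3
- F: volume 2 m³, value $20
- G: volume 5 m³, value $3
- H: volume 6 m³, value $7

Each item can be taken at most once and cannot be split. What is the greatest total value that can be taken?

Check high-value combinations within 24 m³:
- A+B+F+H: volume 9+6+2+6=23, value 20+13+20+7=60
- A+B+C+F: volume 9+6+3+2=20, value 20+13+4+20=57
- A+B+E+F: volume 9+6+5+2=22, value 20+13+3+20=56
Best: $60.

$60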